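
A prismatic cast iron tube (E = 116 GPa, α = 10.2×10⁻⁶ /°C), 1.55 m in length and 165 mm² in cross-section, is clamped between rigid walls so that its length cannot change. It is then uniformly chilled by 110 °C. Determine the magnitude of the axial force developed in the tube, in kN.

With zero net strain, σ = E·αΔT = 116 GPa × 10.2×10⁻⁶ × 110 = 130.2 MPa.
P = AEαΔT = 165 × 116×10³ × 10.2×10⁻⁶ × 110 = 21.48 kN (tensile).

P ≈ 21.5 kN (tensile)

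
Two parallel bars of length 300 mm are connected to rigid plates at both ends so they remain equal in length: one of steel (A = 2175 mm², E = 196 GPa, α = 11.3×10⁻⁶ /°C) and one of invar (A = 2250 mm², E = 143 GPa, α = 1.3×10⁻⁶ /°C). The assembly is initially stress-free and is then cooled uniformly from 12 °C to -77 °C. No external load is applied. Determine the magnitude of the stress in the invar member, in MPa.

The steel has the larger α, so on cooling it would change length more than the invar if both were free. The rigid plates force a common final length, so the steel is put into tension and the invar into compression, with equal and opposite forces P (no external load).
Compatibility of the two members (thermal + elastic change equal): (α₁ − α₂)ΔT = P·[1/(A₁E₁) + 1/(A₂E₂)].
|α₁ − α₂|·ΔT = 10×10⁻⁶ × 89 = 0.00089.
1/(A₁E₁) + 1/(A₂E₂) = 1/(2175×196×10³) + 1/(2250×143×10³) = 5.454×10⁻⁹ N⁻¹.
P = 0.00089 / 5.454×10⁻⁹ = 163200 N = 163.2 kN.
σ_{invar} = P/A₂ = 163200/2250 = 72.53 MPa, compressive.

σ ≈ 72.5 MPa (compressive)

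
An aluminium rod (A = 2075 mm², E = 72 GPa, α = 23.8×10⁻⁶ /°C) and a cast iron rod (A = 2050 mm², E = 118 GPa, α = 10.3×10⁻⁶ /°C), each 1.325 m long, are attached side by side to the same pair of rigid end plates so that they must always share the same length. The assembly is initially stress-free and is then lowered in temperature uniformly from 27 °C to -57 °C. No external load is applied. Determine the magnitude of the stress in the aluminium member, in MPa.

Equilibrium of a rigid end plate with no external load gives equal and opposite internal forces ±P in the two members. Since α_{aluminium} > α_{cast iron}, cooling drives the aluminium into tension and the cast iron into compression.
Setting the final lengths equal and cancelling L: (α₁ − α₂)ΔT = P/(A₁E₁) + P/(A₂E₂).
|α₁ − α₂|·ΔT = 13.5×10⁻⁶ × 84 = 0.001134.
1/(A₁E₁) + 1/(A₂E₂) = 1/(2075×72×10³) + 1/(2050×118×10³) = 1.083×10⁻⁸ N⁻¹.
So P = 0.001134 / 1.083×10⁻⁸ = 104.7 kN.
σ_{aluminium} = P/A₁ = 104700/2075 = 50.47 MPa, tensile.

σ ≈ 50.5 MPa (tensile)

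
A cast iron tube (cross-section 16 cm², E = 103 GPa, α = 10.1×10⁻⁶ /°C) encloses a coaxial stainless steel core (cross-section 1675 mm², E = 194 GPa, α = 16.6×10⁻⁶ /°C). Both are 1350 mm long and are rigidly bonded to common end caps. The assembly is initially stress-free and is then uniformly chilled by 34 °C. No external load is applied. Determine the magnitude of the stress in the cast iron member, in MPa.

Both members must finish at the same length. With the larger α, the stainless steel tends to over-contract; the plates restrain it, putting the stainless steel in tension and the cast iron in compression. With no external load the two internal forces are equal and opposite, magnitude P.
Compatibility of the two members (thermal + elastic change equal): (α₁ − α₂)ΔT = P·[1/(A₁E₁) + 1/(A₂E₂)].
|α₁ − α₂|·ΔT = 6.5×10⁻⁶ × 34 = 0.000221.
1/(A₁E₁) + 1/(A₂E₂) = 1/(1600×103×10³) + 1/(1675×194×10³) = 9.145×10⁻⁹ N⁻¹.
So P = 0.000221 / 9.145×10⁻⁹ = 24.17 kN.
σ_{cast iron} = P/A₁ = 24170/1600 = 15.1 MPa, compressive.

σ ≈ 15.1 MPa (compressive)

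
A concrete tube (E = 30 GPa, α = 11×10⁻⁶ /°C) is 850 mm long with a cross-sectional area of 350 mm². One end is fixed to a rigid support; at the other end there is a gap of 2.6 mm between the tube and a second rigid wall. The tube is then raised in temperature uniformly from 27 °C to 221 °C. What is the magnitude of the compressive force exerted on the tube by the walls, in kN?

Free thermal elongation = αΔT L = 11×10⁻⁶ × 194 × 850 = 1.814 mm.
This is smaller than the 2.6 mm clearance, so the tube expands freely without reaching the stop — the stress is zero.

P ≈ 0 kN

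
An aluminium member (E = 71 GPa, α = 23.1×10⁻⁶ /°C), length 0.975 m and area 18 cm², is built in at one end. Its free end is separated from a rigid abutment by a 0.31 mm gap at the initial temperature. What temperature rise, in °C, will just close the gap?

The gap closes when αΔT L = 0.31 mm, since the member is still unstressed at that instant.
ΔT = 0.31 / (23.1×10⁻⁶ × 975) = 13.76 °C.

ΔT ≈ 13.8 °C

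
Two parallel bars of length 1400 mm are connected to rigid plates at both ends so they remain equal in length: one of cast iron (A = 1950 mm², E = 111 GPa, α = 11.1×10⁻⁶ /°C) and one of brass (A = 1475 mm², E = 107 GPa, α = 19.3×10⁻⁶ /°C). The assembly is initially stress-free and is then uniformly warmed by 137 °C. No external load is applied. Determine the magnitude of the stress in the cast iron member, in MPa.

σ ≈ 52.6 MPa (tensile)

The brass has the larger α, so on heating it would change length more than the cast iron if both were free. The rigid plates force a common final length, so the brass is put into compression and the cast iron into tension, with equal and opposite forces P (no external load).
Compatibility of the two members (thermal + elastic change equal): (α₁ − α₂)ΔT = P·[1/(A₁E₁) + 1/(A₂E₂)].
|α₁ − α₂|·ΔT = 8.2×10⁻⁶ × 137 = 0.001123.
1/(A₁E₁) + 1/(A₂E₂) = 1/(1950×111×10³) + 1/(1475×107×10³) = 1.096×10⁻⁸ N⁻¹.
So P = 0.001123 / 1.096×10⁻⁸ = 102.5 kN.
σ_{cast iron} = P/A₁ = 102500/1950 = 52.58 MPa, tensile.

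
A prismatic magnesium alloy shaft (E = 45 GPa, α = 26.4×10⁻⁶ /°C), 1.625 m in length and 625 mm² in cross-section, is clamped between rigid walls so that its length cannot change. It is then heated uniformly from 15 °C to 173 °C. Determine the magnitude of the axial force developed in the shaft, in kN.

P ≈ 117 kN (compressive)

The ends cannot move, so σ = EαΔT = 45×10³ × 26.4×10⁻⁶ × 158 = 187.7 MPa.
P = AEαΔT = 625 × 45×10³ × 26.4×10⁻⁶ × 158 = 117.3 kN (compressive).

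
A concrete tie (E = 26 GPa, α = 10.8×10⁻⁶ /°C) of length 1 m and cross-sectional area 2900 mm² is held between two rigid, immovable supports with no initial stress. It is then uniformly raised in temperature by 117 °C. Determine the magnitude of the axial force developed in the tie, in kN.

P ≈ 95.3 kN (compressive)

The ends cannot move, so σ = EαΔT = 26×10³ × 10.8×10⁻⁶ × 117 = 32.85 MPa.
Axial force P = σA = 32.85 × 2900 = 95280 N = 95.28 kN, compressive.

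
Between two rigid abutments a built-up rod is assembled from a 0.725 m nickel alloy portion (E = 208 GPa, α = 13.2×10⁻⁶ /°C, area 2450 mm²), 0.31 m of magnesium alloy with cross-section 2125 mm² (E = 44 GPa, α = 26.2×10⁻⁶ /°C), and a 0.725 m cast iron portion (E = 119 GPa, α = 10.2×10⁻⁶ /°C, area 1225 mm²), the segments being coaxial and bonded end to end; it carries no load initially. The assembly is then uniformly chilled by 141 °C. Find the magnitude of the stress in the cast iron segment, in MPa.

σ ≈ 297 MPa (tensile)

With the walls removed the bar would change length by δ_free = Σ αᵢΔT Lᵢ = 13.2×10⁻⁶×141×725 + 26.2×10⁻⁶×141×310 + 10.2×10⁻⁶×141×725 = 3.537 mm.
The rigid supports impose zero overall length change; the single axial force P common to all segments must satisfy P Σ Lᵢ/(AᵢEᵢ) = δ_free.
The series flexibility is Σ Lᵢ/(AᵢEᵢ) = 725/(2450×208×10³) + 310/(2125×44×10³) + 725/(1225×119×10³) = 9.712×10⁻⁶ mm/N.
Hence P = δ_free / Σ(L/AE) = 3.537/9.712×10⁻⁶ = 364.2 kN (tensile).
σ_{cast iron} = P / A = 364200 / 1225 = 297.3 MPa.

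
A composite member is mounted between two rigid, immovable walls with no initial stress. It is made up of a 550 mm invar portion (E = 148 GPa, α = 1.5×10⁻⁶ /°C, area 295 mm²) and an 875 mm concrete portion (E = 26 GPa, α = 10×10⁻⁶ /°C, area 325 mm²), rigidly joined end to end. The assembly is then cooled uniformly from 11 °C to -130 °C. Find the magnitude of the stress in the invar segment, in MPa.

With the walls removed the bar would change length by δ_free = Σ αᵢΔT Lᵢ = 1.5×10⁻⁶×141×550 + 10×10⁻⁶×141×875 = 1.35 mm.
The walls prevent any net length change, so an axial force P (same in every segment) develops. Compatibility: P · Σ Lᵢ/(AᵢEᵢ) = δ_free.
The series flexibility is Σ Lᵢ/(AᵢEᵢ) = 550/(295×148×10³) + 875/(325×26×10³) = 0.0001161 mm/N.
P = 1.35 / 0.0001161 = 11620 N = 11.62 kN, tensile.
σ_{invar} = P / A = 11620 / 295 = 39.4 MPa.

σ ≈ 39.4 MPa (tensile)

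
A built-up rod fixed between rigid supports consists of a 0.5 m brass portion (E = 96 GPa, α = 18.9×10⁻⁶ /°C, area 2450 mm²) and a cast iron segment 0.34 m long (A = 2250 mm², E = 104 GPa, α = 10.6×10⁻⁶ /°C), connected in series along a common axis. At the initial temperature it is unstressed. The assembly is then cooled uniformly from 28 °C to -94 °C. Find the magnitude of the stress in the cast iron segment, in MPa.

σ ≈ 198 MPa (tensile)

Free thermal contraction of the whole bar: Σ αᵢΔT Lᵢ = 18.9×10⁻⁶×122×500 + 10.6×10⁻⁶×122×340 = 1.593 mm.
Since the ends are fixed, an axial force P builds up, equal in every segment, with P · Σ Lᵢ/(AᵢEᵢ) = δ_free.
Σ Lᵢ/(AᵢEᵢ) = 500/(2450×96×10³) + 340/(2250×104×10³) = 3.579×10⁻⁶ mm/N.
Hence P = δ_free / Σ(L/AE) = 1.593/3.579×10⁻⁶ = 445 kN (tensile).
σ_{cast iron} = P / A = 445000 / 2250 = 197.8 MPa.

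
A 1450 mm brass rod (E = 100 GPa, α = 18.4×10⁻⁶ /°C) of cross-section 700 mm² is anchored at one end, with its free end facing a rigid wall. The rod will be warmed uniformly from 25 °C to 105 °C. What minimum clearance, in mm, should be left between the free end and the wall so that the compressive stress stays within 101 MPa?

g ≈ 0.67 mm

With no wall the rod would lengthen by αΔT L = 18.4×10⁻⁶ × 80 × 1450 = 2.134 mm.
At the allowable stress the elastic shortening the wall may impose is σL/E = 101 × 1450 / (100×10³) = 1.464 mm.
The gap must absorb the remainder: g_min = 2.134 − 1.464 = 0.6699 mm.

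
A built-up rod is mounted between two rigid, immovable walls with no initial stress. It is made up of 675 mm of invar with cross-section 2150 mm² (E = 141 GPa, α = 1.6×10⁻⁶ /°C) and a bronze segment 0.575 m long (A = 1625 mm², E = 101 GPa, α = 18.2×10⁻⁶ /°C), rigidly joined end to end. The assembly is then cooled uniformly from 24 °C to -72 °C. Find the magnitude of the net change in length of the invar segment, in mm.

With the walls removed the bar would change length by δ_free = Σ αᵢΔT Lᵢ = 1.6×10⁻⁶×96×675 + 18.2×10⁻⁶×96×575 = 1.108 mm.
Since the ends are fixed, an axial force P builds up, equal in every segment, with P · Σ Lᵢ/(AᵢEᵢ) = δ_free.
Σ Lᵢ/(AᵢEᵢ) = 675/(2150×141×10³) + 575/(1625×101×10³) = 5.73×10⁻⁶ mm/N.
Hence P = δ_free / Σ(L/AE) = 1.108/5.73×10⁻⁶ = 193.4 kN (tensile).
For the invar segment, free thermal change = 1.6×10⁻⁶×96×675 = 0.1037 mm and elastic change from P = 193400×675/(2150×141×10³) = 0.4307 mm; these oppose, so the net change is 0.327 mm (segment lengthens).

|ΔL| ≈ 0.327 mm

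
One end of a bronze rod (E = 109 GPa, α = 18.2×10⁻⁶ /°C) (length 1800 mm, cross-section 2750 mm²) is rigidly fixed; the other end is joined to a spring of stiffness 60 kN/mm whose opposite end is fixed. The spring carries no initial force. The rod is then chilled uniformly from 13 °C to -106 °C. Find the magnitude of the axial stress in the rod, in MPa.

Free thermal contraction: δ_free = αΔT L = 18.2×10⁻⁶ × 119 × 1800 = 3.898 mm.
With a force P in the spring, the elastic change of the rod is PL/(AE) and that of the spring is P/k; compatibility requires their sum to equal δ_free.
So P = δ_free / [L/(AE) + 1/k] = 3.898 / [ 1800/(2750×109×10³) + 1/(60×10³) ].
P = 3.898 / 2.267×10⁻⁵ = 172000 N.
σ = P/A = 172000/2750 = 62.53 MPa.

σ ≈ 62.5 MPa (tensile)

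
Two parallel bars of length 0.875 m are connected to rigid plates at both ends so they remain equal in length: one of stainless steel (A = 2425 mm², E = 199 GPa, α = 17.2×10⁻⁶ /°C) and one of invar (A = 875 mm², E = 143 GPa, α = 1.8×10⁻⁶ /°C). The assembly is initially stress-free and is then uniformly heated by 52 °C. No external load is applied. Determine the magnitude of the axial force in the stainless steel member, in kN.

Both members must finish at the same length. With the larger α, the stainless steel tends to over-expand; the plates restrain it, putting the stainless steel in compression and the invar in tension. With no external load the two internal forces are equal and opposite, magnitude P.
Setting the final lengths equal and cancelling L: (α₁ − α₂)ΔT = P/(A₁E₁) + P/(A₂E₂).
|α₁ − α₂|·ΔT = 15.4×10⁻⁶ × 52 = 0.0008008.
1/(A₁E₁) + 1/(A₂E₂) = 1/(2425×199×10³) + 1/(875×143×10³) = 1.006×10⁻⁸ N⁻¹.
So P = 0.0008008 / 1.006×10⁻⁸ = 79.57 kN.

P ≈ 79.6 kN (compressive in the stainless steel)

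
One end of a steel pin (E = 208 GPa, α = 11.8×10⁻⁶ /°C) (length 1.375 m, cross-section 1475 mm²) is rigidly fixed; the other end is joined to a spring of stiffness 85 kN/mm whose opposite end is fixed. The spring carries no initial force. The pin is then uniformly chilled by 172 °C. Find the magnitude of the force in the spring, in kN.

If the spring were absent the pin would shorten by αΔT L = 11.8×10⁻⁶ × 172 × 1375 = 2.791 mm.
Let P be the tensile force in the spring. The pin extends elastically by PL/(AE) and the spring stretches by P/k; together these equal δ_free.
So P = δ_free / [L/(AE) + 1/k] = 2.791 / [ 1375/(1475×208×10³) + 1/(85×10³) ].
P = 2.791 / 1.625×10⁻⁵ = 171800 N.

P ≈ 172 kN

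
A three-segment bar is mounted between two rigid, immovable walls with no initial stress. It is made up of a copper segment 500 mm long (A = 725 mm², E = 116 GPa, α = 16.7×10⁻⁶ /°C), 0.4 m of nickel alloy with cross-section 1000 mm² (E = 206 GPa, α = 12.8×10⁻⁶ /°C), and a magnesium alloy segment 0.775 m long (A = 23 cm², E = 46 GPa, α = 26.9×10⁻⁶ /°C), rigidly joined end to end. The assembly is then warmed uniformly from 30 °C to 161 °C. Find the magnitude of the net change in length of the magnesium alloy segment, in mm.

|ΔL| ≈ 0.566 mm

With the walls removed the bar would change length by δ_free = Σ αᵢΔT Lᵢ = 16.7×10⁻⁶×131×500 + 12.8×10⁻⁶×131×400 + 26.9×10⁻⁶×131×775 = 4.496 mm.
The walls prevent any net length change, so an axial force P (same in every segment) develops. Compatibility: P · Σ Lᵢ/(AᵢEᵢ) = δ_free.
The series flexibility is Σ Lᵢ/(AᵢEᵢ) = 500/(725×116×10³) + 400/(1000×206×10³) + 775/(2300×46×10³) = 1.521×10⁻⁵ mm/N.
Hence P = δ_free / Σ(L/AE) = 4.496/1.521×10⁻⁵ = 295.5 kN (compressive).
For the magnesium alloy segment, free thermal change = 26.9×10⁻⁶×131×775 = 2.731 mm and elastic change from P = 295500×775/(2300×46×10³) = 2.165 mm; these oppose, so the net change is 0.566 mm (segment lengthens).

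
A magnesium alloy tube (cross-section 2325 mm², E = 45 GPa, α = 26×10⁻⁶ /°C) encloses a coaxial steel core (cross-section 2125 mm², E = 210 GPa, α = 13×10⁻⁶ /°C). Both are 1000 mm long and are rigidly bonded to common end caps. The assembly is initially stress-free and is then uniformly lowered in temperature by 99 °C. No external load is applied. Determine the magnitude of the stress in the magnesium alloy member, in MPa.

σ ≈ 46.9 MPa (tensile)

The magnesium alloy has the larger α, so on cooling it would change length more than the steel if both were free. The rigid plates force a common final length, so the magnesium alloy is put into tension and the steel into compression, with equal and opposite forces P (no external load).
Setting the final lengths equal and cancelling L: (α₁ − α₂)ΔT = P/(A₁E₁) + P/(A₂E₂).
|α₁ − α₂|·ΔT = 13×10⁻⁶ × 99 = 0.001287.
1/(A₁E₁) + 1/(A₂E₂) = 1/(2325×45×10³) + 1/(2125×210×10³) = 1.18×10⁻⁸ N⁻¹.
So P = 0.001287 / 1.18×10⁻⁸ = 109.1 kN.
σ_{magnesium alloy} = P/A₁ = 109100/2325 = 46.92 MPa, tensile.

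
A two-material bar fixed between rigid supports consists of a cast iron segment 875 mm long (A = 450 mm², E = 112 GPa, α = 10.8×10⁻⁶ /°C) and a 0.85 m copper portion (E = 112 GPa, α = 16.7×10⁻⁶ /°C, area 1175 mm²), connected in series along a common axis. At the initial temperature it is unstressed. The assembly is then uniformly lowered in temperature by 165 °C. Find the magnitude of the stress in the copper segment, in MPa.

σ ≈ 139 MPa (tensile)

With the walls removed the bar would change length by δ_free = Σ αᵢΔT Lᵢ = 10.8×10⁻⁶×165×875 + 16.7×10⁻⁶×165×850 = 3.901 mm.
Since the ends are fixed, an axial force P builds up, equal in every segment, with P · Σ Lᵢ/(AᵢEᵢ) = δ_free.
The series flexibility is Σ Lᵢ/(AᵢEᵢ) = 875/(450×112×10³) + 850/(1175×112×10³) = 2.382×10⁻⁵ mm/N.
So P = 3.901 / 2.382×10⁻⁵ = 163.8 kN, tensile.
σ_{copper} = P / A = 163800 / 1175 = 139.4 MPa.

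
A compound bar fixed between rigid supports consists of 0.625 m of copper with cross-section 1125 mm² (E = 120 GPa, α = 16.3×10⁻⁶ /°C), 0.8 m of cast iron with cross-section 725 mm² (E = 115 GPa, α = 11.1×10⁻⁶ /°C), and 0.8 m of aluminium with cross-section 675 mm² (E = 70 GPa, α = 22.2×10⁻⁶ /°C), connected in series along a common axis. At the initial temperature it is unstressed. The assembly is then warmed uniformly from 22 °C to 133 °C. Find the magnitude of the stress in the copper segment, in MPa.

σ ≈ 117 MPa (compressive)

If the supports were absent, the total length change would be Σ αᵢΔT Lᵢ = 16.3×10⁻⁶×111×625 + 11.1×10⁻⁶×111×800 + 22.2×10⁻⁶×111×800 = 4.088 mm.
Since the ends are fixed, an axial force P builds up, equal in every segment, with P · Σ Lᵢ/(AᵢEᵢ) = δ_free.
Σ Lᵢ/(AᵢEᵢ) = 625/(1125×120×10³) + 800/(725×115×10³) + 800/(675×70×10³) = 3.116×10⁻⁵ mm/N.
Hence P = δ_free / Σ(L/AE) = 4.088/3.116×10⁻⁵ = 131.2 kN (compressive).
σ_{copper} = P / A = 131200 / 1125 = 116.6 MPa.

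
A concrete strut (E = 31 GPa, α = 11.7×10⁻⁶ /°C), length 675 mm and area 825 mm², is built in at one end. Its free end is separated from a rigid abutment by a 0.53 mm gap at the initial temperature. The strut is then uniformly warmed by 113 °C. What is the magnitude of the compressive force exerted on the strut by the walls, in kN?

P ≈ 13.7 kN

If the wall were absent the strut would grow by αΔT L = 11.7×10⁻⁶ × 113 × 675 = 0.8924 mm.
The gap closes (δ_free > 0.53 mm) and the wall then resists a further 0.8924 − 0.53 = 0.3624 mm of expansion.
So σ = E(δ_free − g)/L = 31×10³ × 0.3624/675 = 16.64 MPa.
P = σA = 16.64 × 825 = 13.73 kN.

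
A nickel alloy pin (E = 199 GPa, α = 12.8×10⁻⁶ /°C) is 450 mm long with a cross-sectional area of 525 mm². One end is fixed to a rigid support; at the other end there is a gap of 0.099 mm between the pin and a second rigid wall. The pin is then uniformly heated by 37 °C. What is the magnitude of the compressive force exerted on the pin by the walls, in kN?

Free thermal elongation = αΔT L = 12.8×10⁻⁶ × 37 × 450 = 0.2131 mm.
The gap closes (δ_free > 0.099 mm) and the wall then resists a further 0.2131 − 0.099 = 0.1141 mm of expansion.
That suppressed elongation corresponds to σ = E·Δ/L = 199×10³ × 0.1141/450 = 50.47 MPa.
Force on the wall = σA = 50.47 × 525 mm² = 26.49 kN.

P ≈ 26.5 kN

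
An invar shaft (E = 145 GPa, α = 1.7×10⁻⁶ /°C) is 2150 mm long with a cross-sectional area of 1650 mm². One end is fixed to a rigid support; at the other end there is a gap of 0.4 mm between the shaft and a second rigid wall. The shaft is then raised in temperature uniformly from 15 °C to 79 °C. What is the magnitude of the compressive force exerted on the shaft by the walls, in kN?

Unrestrained expansion: δ_free = αΔT L = 1.7×10⁻⁶ × 64 × 2150 = 0.2339 mm.
Since δ_free = 0.234 mm is less than the 0.4 mm gap, the shaft never touches the wall. No axial force develops.

P ≈ 0 kN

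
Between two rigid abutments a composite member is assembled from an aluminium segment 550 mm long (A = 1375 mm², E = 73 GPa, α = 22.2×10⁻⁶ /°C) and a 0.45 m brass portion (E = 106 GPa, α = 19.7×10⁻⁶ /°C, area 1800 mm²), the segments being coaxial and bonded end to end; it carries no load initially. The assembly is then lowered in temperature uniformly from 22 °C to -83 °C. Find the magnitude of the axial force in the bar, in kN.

P ≈ 282 kN (tensile)

With the walls removed the bar would change length by δ_free = Σ αᵢΔT Lᵢ = 22.2×10⁻⁶×105×550 + 19.7×10⁻⁶×105×450 = 2.213 mm.
Since the ends are fixed, an axial force P builds up, equal in every segment, with P · Σ Lᵢ/(AᵢEᵢ) = δ_free.
The series flexibility is Σ Lᵢ/(AᵢEᵢ) = 550/(1375×73×10³) + 450/(1800×106×10³) = 7.838×10⁻⁶ mm/N.
Hence P = δ_free / Σ(L/AE) = 2.213/7.838×10⁻⁶ = 282.3 kN (tensile).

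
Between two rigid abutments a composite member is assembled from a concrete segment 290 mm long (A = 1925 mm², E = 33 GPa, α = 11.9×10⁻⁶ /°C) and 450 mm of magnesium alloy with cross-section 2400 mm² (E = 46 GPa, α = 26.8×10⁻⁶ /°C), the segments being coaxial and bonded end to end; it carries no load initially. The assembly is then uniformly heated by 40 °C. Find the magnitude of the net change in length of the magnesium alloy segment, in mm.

If the supports were absent, the total length change would be Σ αᵢΔT Lᵢ = 11.9×10⁻⁶×40×290 + 26.8×10⁻⁶×40×450 = 0.6204 mm.
The rigid supports impose zero overall length change; the single axial force P common to all segments must satisfy P Σ Lᵢ/(AᵢEᵢ) = δ_free.
Σ Lᵢ/(AᵢEᵢ) = 290/(1925×33×10³) + 450/(2400×46×10³) = 8.641×10⁻⁶ mm/N.
P = 0.6204 / 8.641×10⁻⁶ = 71800 N = 71.8 kN, compressive.
For the magnesium alloy segment, free thermal change = 26.8×10⁻⁶×40×450 = 0.4824 mm and elastic change from P = 71800×450/(2400×46×10³) = 0.2927 mm; these oppose, so the net change is 0.19 mm (segment lengthens).

|ΔL| ≈ 0.19 mm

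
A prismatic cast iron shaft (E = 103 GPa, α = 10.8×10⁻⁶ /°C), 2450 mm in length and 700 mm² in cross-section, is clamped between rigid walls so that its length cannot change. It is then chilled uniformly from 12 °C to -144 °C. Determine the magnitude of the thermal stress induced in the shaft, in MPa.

σ ≈ 174 MPa (tensile)

The supports are rigid, so the total axial strain is zero. The restrained thermal strain is ε = αΔT = 10.8×10⁻⁶ × 156 = 1684.8×10⁻⁶.
The stress required to suppress this strain is σ = Eε = 103×10³ × 1684.8×10⁻⁶ = 173.5 MPa, tensile since the shaft is trying to contract.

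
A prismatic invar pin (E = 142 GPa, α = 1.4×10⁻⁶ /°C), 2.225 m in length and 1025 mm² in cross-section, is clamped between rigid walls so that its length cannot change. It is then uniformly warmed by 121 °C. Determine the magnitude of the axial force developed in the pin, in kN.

P ≈ 24.7 kN (compressive)

The ends cannot move, so σ = EαΔT = 142×10³ × 1.4×10⁻⁶ × 121 = 24.05 MPa.
Axial force P = σA = 24.05 × 1025 = 24660 N = 24.66 kN, compressive.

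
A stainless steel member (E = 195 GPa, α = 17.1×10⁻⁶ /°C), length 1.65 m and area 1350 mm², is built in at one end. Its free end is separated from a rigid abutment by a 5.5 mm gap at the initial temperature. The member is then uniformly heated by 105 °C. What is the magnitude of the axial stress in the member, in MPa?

σ ≈ 0 MPa

Unrestrained expansion: δ_free = αΔT L = 17.1×10⁻⁶ × 105 × 1650 = 2.963 mm.
This is smaller than the 5.5 mm clearance, so the member expands freely without reaching the stop — the stress is zero.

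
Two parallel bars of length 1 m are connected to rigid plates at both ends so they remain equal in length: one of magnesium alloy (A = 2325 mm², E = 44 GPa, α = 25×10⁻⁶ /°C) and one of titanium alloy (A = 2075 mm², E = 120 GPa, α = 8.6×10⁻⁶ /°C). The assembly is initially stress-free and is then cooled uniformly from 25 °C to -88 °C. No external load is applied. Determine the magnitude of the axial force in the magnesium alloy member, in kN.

P ≈ 134 kN (tensile in the magnesium alloy)

The magnesium alloy has the larger α, so on cooling it would change length more than the titanium alloy if both were free. The rigid plates force a common final length, so the magnesium alloy is put into tension and the titanium alloy into compression, with equal and opposite forces P (no external load).
Compatibility of the two members (thermal + elastic change equal): (α₁ − α₂)ΔT = P·[1/(A₁E₁) + 1/(A₂E₂)].
|α₁ − α₂|·ΔT = 16.4×10⁻⁶ × 113 = 0.001853.
1/(A₁E₁) + 1/(A₂E₂) = 1/(2325×44×10³) + 1/(2075×120×10³) = 1.379×10⁻⁸ N⁻¹.
P = 0.001853 / 1.379×10⁻⁸ = 134400 N = 134.4 kN.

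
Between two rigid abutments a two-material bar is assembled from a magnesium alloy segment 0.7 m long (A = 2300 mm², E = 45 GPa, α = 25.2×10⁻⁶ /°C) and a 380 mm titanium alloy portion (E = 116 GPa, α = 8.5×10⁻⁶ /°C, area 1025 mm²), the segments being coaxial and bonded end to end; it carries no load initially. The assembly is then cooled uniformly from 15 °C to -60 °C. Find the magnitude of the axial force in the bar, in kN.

P ≈ 157 kN (tensile)

Free thermal contraction of the whole bar: Σ αᵢΔT Lᵢ = 25.2×10⁻⁶×75×700 + 8.5×10⁻⁶×75×380 = 1.565 mm.
The rigid supports impose zero overall length change; the single axial force P common to all segments must satisfy P Σ Lᵢ/(AᵢEᵢ) = δ_free.
The series flexibility is Σ Lᵢ/(AᵢEᵢ) = 700/(2300×45×10³) + 380/(1025×116×10³) = 9.959×10⁻⁶ mm/N.
So P = 1.565 / 9.959×10⁻⁶ = 157.2 kN, tensile.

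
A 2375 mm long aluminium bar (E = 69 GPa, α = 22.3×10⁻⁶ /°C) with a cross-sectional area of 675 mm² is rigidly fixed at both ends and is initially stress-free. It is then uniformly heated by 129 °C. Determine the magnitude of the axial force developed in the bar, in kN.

The ends cannot move, so σ = EαΔT = 69×10³ × 22.3×10⁻⁶ × 129 = 198.5 MPa.
P = AEαΔT = 675 × 69×10³ × 22.3×10⁻⁶ × 129 = 134 kN (compressive).

P ≈ 134 kN (compressive)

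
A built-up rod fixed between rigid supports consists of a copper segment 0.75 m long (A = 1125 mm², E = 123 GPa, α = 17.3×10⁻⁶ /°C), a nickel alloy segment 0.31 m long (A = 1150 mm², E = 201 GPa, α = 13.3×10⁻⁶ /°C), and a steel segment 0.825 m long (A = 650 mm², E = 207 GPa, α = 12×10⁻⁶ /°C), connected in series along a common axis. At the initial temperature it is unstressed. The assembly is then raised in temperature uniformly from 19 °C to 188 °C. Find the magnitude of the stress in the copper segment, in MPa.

With the walls removed the bar would change length by δ_free = Σ αᵢΔT Lᵢ = 17.3×10⁻⁶×169×750 + 13.3×10⁻⁶×169×310 + 12×10⁻⁶×169×825 = 4.563 mm.
The walls prevent any net length change, so an axial force P (same in every segment) develops. Compatibility: P · Σ Lᵢ/(AᵢEᵢ) = δ_free.
The series flexibility is Σ Lᵢ/(AᵢEᵢ) = 750/(1125×123×10³) + 310/(1150×201×10³) + 825/(650×207×10³) = 1.289×10⁻⁵ mm/N.
P = 4.563 / 1.289×10⁻⁵ = 353900 N = 353.9 kN, compressive.
σ_{copper} = P / A = 353900 / 1125 = 314.6 MPa.

σ ≈ 315 MPa (compressive)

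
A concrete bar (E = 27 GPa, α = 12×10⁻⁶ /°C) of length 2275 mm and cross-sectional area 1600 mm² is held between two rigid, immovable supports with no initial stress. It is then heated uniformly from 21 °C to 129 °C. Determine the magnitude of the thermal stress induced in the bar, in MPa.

σ ≈ 35 MPa (compressive)

The supports are rigid, so the total axial strain is zero. The restrained thermal strain is ε = αΔT = 12×10⁻⁶ × 108 = 1296×10⁻⁶.
The stress required to suppress this strain is σ = Eε = 27×10³ × 1296×10⁻⁶ = 34.99 MPa, compressive since the bar is trying to expand.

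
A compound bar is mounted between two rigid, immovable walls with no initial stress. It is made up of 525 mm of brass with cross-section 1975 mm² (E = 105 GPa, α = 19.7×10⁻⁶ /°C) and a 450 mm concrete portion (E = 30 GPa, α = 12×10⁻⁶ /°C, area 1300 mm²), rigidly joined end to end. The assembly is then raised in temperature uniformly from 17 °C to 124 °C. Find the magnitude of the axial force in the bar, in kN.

P ≈ 120 kN (compressive)

If the supports were absent, the total length change would be Σ αᵢΔT Lᵢ = 19.7×10⁻⁶×107×525 + 12×10⁻⁶×107×450 = 1.684 mm.
The walls prevent any net length change, so an axial force P (same in every segment) develops. Compatibility: P · Σ Lᵢ/(AᵢEᵢ) = δ_free.
Σ Lᵢ/(AᵢEᵢ) = 525/(1975×105×10³) + 450/(1300×30×10³) = 1.407×10⁻⁵ mm/N.
Hence P = δ_free / Σ(L/AE) = 1.684/1.407×10⁻⁵ = 119.7 kN (compressive).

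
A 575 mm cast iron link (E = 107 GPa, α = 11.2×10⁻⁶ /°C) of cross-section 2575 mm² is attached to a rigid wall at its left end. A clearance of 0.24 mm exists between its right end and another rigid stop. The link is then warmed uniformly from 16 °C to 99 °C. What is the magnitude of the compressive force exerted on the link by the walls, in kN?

P ≈ 141 kN

Unrestrained expansion: δ_free = αΔT L = 11.2×10⁻⁶ × 83 × 575 = 0.5345 mm.
After closing the 0.24 mm clearance, 0.5345 − 0.24 = 0.2945 mm of expansion remains to be suppressed by the wall.
That suppressed elongation corresponds to σ = E·Δ/L = 107×10³ × 0.2945/575 = 54.81 MPa.
P = σA = 54.81 × 2575 = 141.1 kN.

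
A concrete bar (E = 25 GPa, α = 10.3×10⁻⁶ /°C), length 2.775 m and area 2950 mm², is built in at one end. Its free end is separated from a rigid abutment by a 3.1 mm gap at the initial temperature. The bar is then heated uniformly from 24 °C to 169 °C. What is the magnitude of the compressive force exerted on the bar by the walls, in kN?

P ≈ 27.8 kN

Free thermal elongation = αΔT L = 10.3×10⁻⁶ × 145 × 2775 = 4.144 mm.
After closing the 3.1 mm clearance, 4.144 − 3.1 = 1.044 mm of expansion remains to be suppressed by the wall.
Compatibility: PL/(AE) = 1.044 mm, so σ = P/A = E × (1.044/2775) = 9.41 MPa.
Force on the wall = σA = 9.41 × 2950 mm² = 27.76 kN.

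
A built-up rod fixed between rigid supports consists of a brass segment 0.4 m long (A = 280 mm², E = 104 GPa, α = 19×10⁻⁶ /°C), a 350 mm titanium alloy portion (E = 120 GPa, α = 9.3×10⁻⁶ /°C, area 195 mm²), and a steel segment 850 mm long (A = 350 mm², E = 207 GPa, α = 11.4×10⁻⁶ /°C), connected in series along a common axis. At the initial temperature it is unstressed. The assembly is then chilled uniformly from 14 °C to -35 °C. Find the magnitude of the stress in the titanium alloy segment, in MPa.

If the supports were absent, the total length change would be Σ αᵢΔT Lᵢ = 19×10⁻⁶×49×400 + 9.3×10⁻⁶×49×350 + 11.4×10⁻⁶×49×850 = 1.007 mm.
Since the ends are fixed, an axial force P builds up, equal in every segment, with P · Σ Lᵢ/(AᵢEᵢ) = δ_free.
Σ Lᵢ/(AᵢEᵢ) = 400/(280×104×10³) + 350/(195×120×10³) + 850/(350×207×10³) = 4.043×10⁻⁵ mm/N.
Hence P = δ_free / Σ(L/AE) = 1.007/4.043×10⁻⁵ = 24.9 kN (tensile).
σ_{titanium alloy} = P / A = 24900 / 195 = 127.7 MPa.

σ ≈ 128 MPa (tensile)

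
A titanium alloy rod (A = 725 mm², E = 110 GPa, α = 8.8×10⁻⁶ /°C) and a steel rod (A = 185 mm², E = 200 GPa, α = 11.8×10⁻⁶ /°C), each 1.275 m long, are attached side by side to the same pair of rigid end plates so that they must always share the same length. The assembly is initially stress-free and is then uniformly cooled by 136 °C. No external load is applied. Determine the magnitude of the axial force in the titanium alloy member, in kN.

P ≈ 10.3 kN (compressive in the titanium alloy)

Equilibrium of a rigid end plate with no external load gives equal and opposite internal forces ±P in the two members. Since α_{steel} > α_{titanium alloy}, cooling drives the steel into tension and the titanium alloy into compression.
Setting the final lengths equal and cancelling L: (α₁ − α₂)ΔT = P/(A₁E₁) + P/(A₂E₂).
|α₁ − α₂|·ΔT = 3×10⁻⁶ × 136 = 0.000408.
1/(A₁E₁) + 1/(A₂E₂) = 1/(725×110×10³) + 1/(185×200×10³) = 3.957×10⁻⁸ N⁻¹.
P = 0.000408 / 3.957×10⁻⁸ = 10310 N = 10.31 kN.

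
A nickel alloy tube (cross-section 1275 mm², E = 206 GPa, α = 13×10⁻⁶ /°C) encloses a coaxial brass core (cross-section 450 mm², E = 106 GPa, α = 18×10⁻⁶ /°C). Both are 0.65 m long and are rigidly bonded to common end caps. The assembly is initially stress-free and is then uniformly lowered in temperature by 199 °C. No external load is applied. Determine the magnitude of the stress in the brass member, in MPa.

σ ≈ 89.3 MPa (tensile)

Both members must finish at the same length. With the larger α, the brass tends to over-contract; the plates restrain it, putting the brass in tension and the nickel alloy in compression. With no external load the two internal forces are equal and opposite, magnitude P.
Equating the net (thermal + elastic) strains gives |α₁ − α₂|·ΔT = P·[1/(A₁E₁) + 1/(A₂E₂)].
|α₁ − α₂|·ΔT = 5×10⁻⁶ × 199 = 0.000995.
1/(A₁E₁) + 1/(A₂E₂) = 1/(1275×206×10³) + 1/(450×106×10³) = 2.477×10⁻⁸ N⁻¹.
So P = 0.000995 / 2.477×10⁻⁸ = 40.17 kN.
σ_{brass} = P/A₂ = 40170/450 = 89.26 MPa, tensile.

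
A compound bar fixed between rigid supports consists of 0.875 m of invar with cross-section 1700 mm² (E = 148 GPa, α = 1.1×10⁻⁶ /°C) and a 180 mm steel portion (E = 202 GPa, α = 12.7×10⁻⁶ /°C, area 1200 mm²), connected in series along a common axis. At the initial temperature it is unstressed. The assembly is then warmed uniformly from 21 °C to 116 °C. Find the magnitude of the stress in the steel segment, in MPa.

Free thermal expansion of the whole bar: Σ αᵢΔT Lᵢ = 1.1×10⁻⁶×95×875 + 12.7×10⁻⁶×95×180 = 0.3086 mm.
Since the ends are fixed, an axial force P builds up, equal in every segment, with P · Σ Lᵢ/(AᵢEᵢ) = δ_free.
The series flexibility is Σ Lᵢ/(AᵢEᵢ) = 875/(1700×148×10³) + 180/(1200×202×10³) = 4.22×10⁻⁶ mm/N.
So P = 0.3086 / 4.22×10⁻⁶ = 73.12 kN, compressive.
σ_{steel} = P / A = 73120 / 1200 = 60.94 MPa.

σ ≈ 60.9 MPa (compressive)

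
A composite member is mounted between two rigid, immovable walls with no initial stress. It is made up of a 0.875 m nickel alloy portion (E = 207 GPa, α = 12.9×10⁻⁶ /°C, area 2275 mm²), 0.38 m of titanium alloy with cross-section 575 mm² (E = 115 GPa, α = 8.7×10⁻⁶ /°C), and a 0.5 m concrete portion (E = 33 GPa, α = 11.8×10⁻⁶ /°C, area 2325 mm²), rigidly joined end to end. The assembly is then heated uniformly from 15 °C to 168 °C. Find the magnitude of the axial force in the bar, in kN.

P ≈ 222 kN (compressive)

With the walls removed the bar would change length by δ_free = Σ αᵢΔT Lᵢ = 12.9×10⁻⁶×153×875 + 8.7×10⁻⁶×153×380 + 11.8×10⁻⁶×153×500 = 3.136 mm.
Since the ends are fixed, an axial force P builds up, equal in every segment, with P · Σ Lᵢ/(AᵢEᵢ) = δ_free.
Σ Lᵢ/(AᵢEᵢ) = 875/(2275×207×10³) + 380/(575×115×10³) + 500/(2325×33×10³) = 1.412×10⁻⁵ mm/N.
Hence P = δ_free / Σ(L/AE) = 3.136/1.412×10⁻⁵ = 222 kN (compressive).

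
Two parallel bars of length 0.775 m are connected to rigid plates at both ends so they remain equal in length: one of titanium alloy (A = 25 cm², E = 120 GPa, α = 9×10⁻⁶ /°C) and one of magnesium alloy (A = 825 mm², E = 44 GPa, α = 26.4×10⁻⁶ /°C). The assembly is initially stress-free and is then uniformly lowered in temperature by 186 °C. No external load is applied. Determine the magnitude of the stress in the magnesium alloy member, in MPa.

σ ≈ 127 MPa (tensile)

The magnesium alloy has the larger α, so on cooling it would change length more than the titanium alloy if both were free. The rigid plates force a common final length, so the magnesium alloy is put into tension and the titanium alloy into compression, with equal and opposite forces P (no external load).
Compatibility of the two members (thermal + elastic change equal): (α₁ − α₂)ΔT = P·[1/(A₁E₁) + 1/(A₂E₂)].
|α₁ − α₂|·ΔT = 17.4×10⁻⁶ × 186 = 0.003236.
1/(A₁E₁) + 1/(A₂E₂) = 1/(2500×120×10³) + 1/(825×44×10³) = 3.088×10⁻⁸ N⁻¹.
So P = 0.003236 / 3.088×10⁻⁸ = 104.8 kN.
σ_{magnesium alloy} = P/A₂ = 104800/825 = 127 MPa, tensile.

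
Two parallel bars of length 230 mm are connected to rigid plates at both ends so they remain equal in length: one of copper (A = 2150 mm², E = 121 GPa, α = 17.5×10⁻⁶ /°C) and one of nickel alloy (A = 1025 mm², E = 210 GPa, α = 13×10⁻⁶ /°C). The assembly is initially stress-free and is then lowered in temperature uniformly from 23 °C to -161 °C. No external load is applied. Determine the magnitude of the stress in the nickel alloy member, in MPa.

The copper has the larger α, so on cooling it would change length more than the nickel alloy if both were free. The rigid plates force a common final length, so the copper is put into tension and the nickel alloy into compression, with equal and opposite forces P (no external load).
Equating the net (thermal + elastic) strains gives |α₁ − α₂|·ΔT = P·[1/(A₁E₁) + 1/(A₂E₂)].
|α₁ − α₂|·ΔT = 4.5×10⁻⁶ × 184 = 0.000828.
1/(A₁E₁) + 1/(A₂E₂) = 1/(2150×121×10³) + 1/(1025×210×10³) = 8.49×10⁻⁹ N⁻¹.
P = 0.000828 / 8.49×10⁻⁹ = 97530 N = 97.53 kN.
σ_{nickel alloy} = P/A₂ = 97530/1025 = 95.15 MPa, compressive.

σ ≈ 95.2 MPa (compressive)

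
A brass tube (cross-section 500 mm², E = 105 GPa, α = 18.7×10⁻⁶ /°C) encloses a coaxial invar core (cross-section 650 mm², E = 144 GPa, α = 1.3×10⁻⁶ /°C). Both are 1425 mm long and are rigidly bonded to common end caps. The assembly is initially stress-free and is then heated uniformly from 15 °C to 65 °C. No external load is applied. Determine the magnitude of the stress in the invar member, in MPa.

The brass has the larger α, so on heating it would change length more than the invar if both were free. The rigid plates force a common final length, so the brass is put into compression and the invar into tension, with equal and opposite forces P (no external load).
Setting the final lengths equal and cancelling L: (α₁ − α₂)ΔT = P/(A₁E₁) + P/(A₂E₂).
|α₁ − α₂|·ΔT = 17.4×10⁻⁶ × 50 = 0.00087.
1/(A₁E₁) + 1/(A₂E₂) = 1/(500×105×10³) + 1/(650×144×10³) = 2.973×10⁻⁸ N⁻¹.
So P = 0.00087 / 2.973×10⁻⁸ = 29.26 kN.
σ_{invar} = P/A₂ = 29260/650 = 45.02 MPa, tensile.

σ ≈ 45 MPa (tensile)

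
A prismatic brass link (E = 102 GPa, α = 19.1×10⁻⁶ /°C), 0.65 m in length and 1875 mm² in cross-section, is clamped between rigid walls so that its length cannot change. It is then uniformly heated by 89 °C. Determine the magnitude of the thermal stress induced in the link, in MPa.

σ ≈ 173 MPa (compressive)

Because both ends are immovable the net strain is zero, and the suppressed thermal strain is αΔT = 19.1×10⁻⁶ × 89 = 1699.9×10⁻⁶.
The stress required to suppress this strain is σ = Eε = 102×10³ × 1699.9×10⁻⁶ = 173.4 MPa, compressive since the link is trying to expand.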